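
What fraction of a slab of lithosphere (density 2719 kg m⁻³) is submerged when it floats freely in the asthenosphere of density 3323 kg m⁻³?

0.818

Submerged fraction = ρ_obj/ρ_fluid = 2719/3323 = 0.818.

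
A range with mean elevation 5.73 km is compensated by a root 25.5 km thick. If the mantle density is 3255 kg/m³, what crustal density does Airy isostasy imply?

2660 kg/m³

ρ_c h = (ρ_m − ρ_c) r → ρ_c (h + r) = ρ_m r → ρ_c = ρ_m r / (h + r).
ρ_c = 3255 × 25.5 km / (5.73 km + 25.5 km) = 2660 kg/m³.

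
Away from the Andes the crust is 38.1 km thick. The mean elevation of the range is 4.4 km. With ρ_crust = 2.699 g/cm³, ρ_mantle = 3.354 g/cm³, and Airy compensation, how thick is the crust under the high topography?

60.6 km

Root depth r = h ρ_c / (ρ_m − ρ_c) = 4.4 km × 2.699 / 0.655 = 18.13 km.
Total thickness = T + h + r = 38.1 km + 4.4 km + 18.13 km = 60.6 km.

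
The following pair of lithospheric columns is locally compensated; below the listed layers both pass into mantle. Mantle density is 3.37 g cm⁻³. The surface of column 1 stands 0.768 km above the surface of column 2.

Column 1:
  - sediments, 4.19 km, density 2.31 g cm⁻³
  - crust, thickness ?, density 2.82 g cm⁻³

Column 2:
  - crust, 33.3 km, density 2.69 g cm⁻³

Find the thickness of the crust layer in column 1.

Take the compensation level at the base of the deeper column (depth z_c below the surface of column 1) and equate Σ ρ_i t_i down to z_c; mantle fills any gap and the z_c terms cancel.
Column 1: 4.19×2.31 + x×2.82 + (z_c − 4.19 − x)×3.37
Column 2: 0.768×0 + 33.3×2.69 + (z_c − 0.768 − 33.3)×3.37
The z_c×3.37 term appears on both sides and cancels. Collect the known terms of each column as K = Σ(ρt)_known − 3.37 × (depth of known layers): K_1 = 9.6789 − 3.37×4.19 = −4.4414; K_2 = 89.577 − 3.37×(0.768 + 33.3) = −25.23216.
Balance: K_1 − x×(3.37 − 2.82) = K_2, so x = (K_1 − K_2)/(3.37 − 2.82) = 20.7908/0.55 = 37.8 km.

37.8 km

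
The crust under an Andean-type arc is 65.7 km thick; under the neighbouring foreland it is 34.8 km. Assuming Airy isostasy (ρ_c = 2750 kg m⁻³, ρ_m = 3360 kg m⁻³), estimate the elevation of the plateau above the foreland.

5.61 km

Excess crust Δ = 65.7 km − 34.8 km = 30.9 km, split between elevation h and root r with h + r = Δ.
Airy balance ρ_c h = (ρ_m − ρ_c) r gives r = h ρ_c/(ρ_m − ρ_c), so h (1 + ρ_c/(ρ_m − ρ_c)) = Δ, i.e. h = Δ (ρ_m − ρ_c)/ρ_m.
h = 30.9 km × 610/3360 = 5.61 km.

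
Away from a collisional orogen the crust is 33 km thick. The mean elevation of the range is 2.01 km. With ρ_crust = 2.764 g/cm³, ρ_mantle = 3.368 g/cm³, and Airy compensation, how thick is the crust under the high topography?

44.2 km

Root depth r = h ρ_c / (ρ_m − ρ_c) = 2.01 km × 2.764 / 0.604 = 9.198 km.
Total thickness = T + h + r = 33 km + 2.01 km + 9.198 km = 44.2 km.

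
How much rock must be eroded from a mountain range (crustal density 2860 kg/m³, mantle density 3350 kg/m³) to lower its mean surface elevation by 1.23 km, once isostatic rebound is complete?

8.41 km

Net drop Δ = e − u = e − e ρ_c/ρ_m = e (ρ_m − ρ_c)/ρ_m.
e = Δ ρ_m/(ρ_m − ρ_c) = 1.23 km × 3350/490 = 8.41 km.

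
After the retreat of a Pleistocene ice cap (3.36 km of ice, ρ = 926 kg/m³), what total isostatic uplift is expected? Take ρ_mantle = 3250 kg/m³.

0.957 km

Removing the load lets mantle flow back in; uplift u satisfies ρ_ice t = ρ_m u.
u = t ρ_ice/ρ_m = 3.36 km × 926/3250 = 0.957 km.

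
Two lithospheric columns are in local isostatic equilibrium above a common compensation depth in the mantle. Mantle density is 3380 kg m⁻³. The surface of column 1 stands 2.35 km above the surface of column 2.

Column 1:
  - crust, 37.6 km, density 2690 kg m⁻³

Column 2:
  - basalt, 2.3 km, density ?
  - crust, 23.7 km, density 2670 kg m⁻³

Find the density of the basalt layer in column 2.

Take the compensation level at the base of the deeper column (depth z_c below the surface of column 1) and equate Σ ρ_i t_i down to z_c; mantle fills any gap and the z_c terms cancel.
Column 1: 37.6×2690 + (z_c − 37.6)×3380
Column 2: 2.35×0 + 2.3×ρ + 23.7×2670 + (z_c − 2.35 − 26)×3380
The z_c×3380 term appears on both sides and cancels. Collect the known terms of each column as K = Σ(ρt)_known − 3380 × (depth of known layers): K_1 = 101144 − 3380×37.6 = −25944; K_2 = 63279 − 3380×(2.35 + 26) = −32544.
Balance: K_1 = K_2 + 2.3×ρ, so ρ = (K_1 − K_2)/2.3 = 6600/2.3 = 2870 kg m⁻³.

2870 kg m⁻³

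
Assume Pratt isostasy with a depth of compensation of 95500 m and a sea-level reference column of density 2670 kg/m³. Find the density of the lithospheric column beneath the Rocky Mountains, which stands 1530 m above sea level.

2630 kg/m³

Pratt balance: ρ_ref D = ρ (D + h).
ρ = ρ_ref D/(D + h) = 2670 × 95500 m/(95500 m + 1530 m) = 2630 kg/m³.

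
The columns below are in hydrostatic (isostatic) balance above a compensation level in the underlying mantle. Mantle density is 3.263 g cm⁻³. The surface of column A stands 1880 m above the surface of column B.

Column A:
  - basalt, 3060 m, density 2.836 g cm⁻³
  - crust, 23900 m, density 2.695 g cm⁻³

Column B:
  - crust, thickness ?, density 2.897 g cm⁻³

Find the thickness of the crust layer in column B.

23900 m

Take the compensation level at the base of the deeper column (depth z_c below the surface of column A) and equate Σ ρ_i t_i down to z_c; mantle fills any gap and the z_c terms cancel.
Column A: 3060×2.836 + 23900×2.695 + (z_c − 26960)×3.263
Column B: 1880×0 + x×2.897 + (z_c − 1880 − 0 − x)×3.263
The z_c×3.263 term appears on both sides and cancels. Collect the known terms of each column as K = Σ(ρt)_known − 3.263 × (depth of known layers): K_A = 73088.66 − 3.263×26960 = −14881.82; K_B = 0 − 3.263×(1880 + 0) = −6134.44.
Balance: K_A = K_B − x×(3.263 − 2.897), so x = (K_B − K_A)/(3.263 − 2.897) = 8747.38/0.366 = 23900 m.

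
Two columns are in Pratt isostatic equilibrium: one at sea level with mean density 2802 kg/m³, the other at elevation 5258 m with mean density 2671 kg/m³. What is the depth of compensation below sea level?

107000 m

ρ_ref D = ρ (D + h) → D (ρ_ref − ρ) = ρ h.
D = ρ h/(ρ_ref − ρ) = 2671 × 5258 m/(2802 − 2671) = 107000 m.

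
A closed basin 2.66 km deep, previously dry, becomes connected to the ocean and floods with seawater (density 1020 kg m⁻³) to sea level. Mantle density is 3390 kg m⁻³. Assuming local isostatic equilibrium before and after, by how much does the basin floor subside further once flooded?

After flooding the water column is d + s deep. Its weight must equal the weight of mantle displaced by the extra subsidence s: (d + s) ρ_w = s ρ_m.
s = d ρ_w / (ρ_m − ρ_w) = 2.66 km × 1020/(3390 − 1020) = 1.14 km.

1.14 km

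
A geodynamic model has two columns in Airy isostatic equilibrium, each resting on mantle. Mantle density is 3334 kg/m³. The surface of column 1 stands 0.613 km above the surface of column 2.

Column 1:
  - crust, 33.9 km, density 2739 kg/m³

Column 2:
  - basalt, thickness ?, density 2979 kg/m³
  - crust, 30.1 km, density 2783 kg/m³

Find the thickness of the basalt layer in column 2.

Take the compensation level at the base of the deeper column (depth z_c below the surface of column 1) and equate Σ ρ_i t_i down to z_c; mantle fills any gap and the z_c terms cancel.
Column 1: 33.9×2739 + (z_c − 33.9)×3334
Column 2: 0.613×0 + x×2979 + 30.1×2783 + (z_c − 0.613 − 30.1 − x)×3334
The z_c×3334 term appears on both sides and cancels. Collect the known terms of each column as K = Σ(ρt)_known − 3334 × (depth of known layers): K_1 = 92852.1 − 3334×33.9 = −20170.5; K_2 = 83768.3 − 3334×(0.613 + 30.1) = −18628.842.
Balance: K_1 = K_2 − x×(3334 − 2979), so x = (K_2 − K_1)/(3334 − 2979) = 1541.66/355 = 4.34 km.

4.34 km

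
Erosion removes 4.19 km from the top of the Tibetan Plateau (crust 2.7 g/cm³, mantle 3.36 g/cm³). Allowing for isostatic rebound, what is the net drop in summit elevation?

0.823 km

Rebound u = e ρ_c/ρ_m = 4.19 km × 2.7/3.36 = 3.367 km.
Net surface drop = e − u = 4.19 km − 3.367 km = e (ρ_m − ρ_c)/ρ_m = 0.823 km.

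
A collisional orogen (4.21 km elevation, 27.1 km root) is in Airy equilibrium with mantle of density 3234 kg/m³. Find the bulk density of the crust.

ρ_c h = (ρ_m − ρ_c) r → ρ_c (h + r) = ρ_m r → ρ_c = ρ_m r / (h + r).
ρ_c = 3234 × 27.1 km / (4.21 km + 27.1 km) = 2800 kg/m³.

2800 kg/m³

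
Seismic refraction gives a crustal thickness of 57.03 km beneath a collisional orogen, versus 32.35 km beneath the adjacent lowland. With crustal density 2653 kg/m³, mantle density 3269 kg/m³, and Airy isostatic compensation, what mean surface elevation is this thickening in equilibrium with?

4.65 km

Excess crust Δ = 57.03 km − 32.35 km = 24.68 km, split between elevation h and root r with h + r = Δ.
Airy balance ρ_c h = (ρ_m − ρ_c) r gives r = h ρ_c/(ρ_m − ρ_c), so h (1 + ρ_c/(ρ_m − ρ_c)) = Δ, i.e. h = Δ (ρ_m − ρ_c)/ρ_m.
h = 24.68 km × 616/3269 = 4.65 km.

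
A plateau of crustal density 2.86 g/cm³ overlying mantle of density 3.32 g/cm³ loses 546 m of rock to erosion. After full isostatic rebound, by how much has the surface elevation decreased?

Rebound u = e ρ_c/ρ_m = 546 m × 2.86/3.32 = 470.3 m.
Net surface drop = e − u = 546 m − 470.3 m = e (ρ_m − ρ_c)/ρ_m = 75.7 m.

75.7 m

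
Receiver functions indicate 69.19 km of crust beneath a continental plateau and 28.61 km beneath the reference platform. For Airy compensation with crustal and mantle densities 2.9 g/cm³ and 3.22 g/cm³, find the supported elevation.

4.03 km

Excess crust Δ = 69.19 km − 28.61 km = 40.58 km, split between elevation h and root r with h + r = Δ.
Airy balance ρ_c h = (ρ_m − ρ_c) r gives r = h ρ_c/(ρ_m − ρ_c), so h (1 + ρ_c/(ρ_m − ρ_c)) = Δ, i.e. h = Δ (ρ_m − ρ_c)/ρ_m.
h = 40.58 km × 0.32/3.22 = 4.03 km.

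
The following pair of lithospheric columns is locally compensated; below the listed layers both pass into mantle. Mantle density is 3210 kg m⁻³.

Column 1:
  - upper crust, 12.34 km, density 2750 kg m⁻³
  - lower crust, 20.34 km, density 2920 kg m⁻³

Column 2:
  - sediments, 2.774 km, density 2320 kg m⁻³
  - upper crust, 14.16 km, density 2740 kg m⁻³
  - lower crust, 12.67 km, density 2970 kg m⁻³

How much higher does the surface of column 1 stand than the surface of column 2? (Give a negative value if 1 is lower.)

−0.184 km

For any compensation level in the mantle, the mantle terms cancel and isostasy reduces to e = (Σt_1 − Σt_2) − (Σ(ρt)_1 − Σ(ρt)_2) / ρ_m.
Σt_1 = 32.68 km; Σt_2 = 29.604 km; Σ(ρt)_1 = 93327.8; Σ(ρt)_2 = 82863.98 (in km·kg m⁻³).
e = (32.68 − 29.604) − (93327.8 − 82863.98) / 3210 = −0.184 km.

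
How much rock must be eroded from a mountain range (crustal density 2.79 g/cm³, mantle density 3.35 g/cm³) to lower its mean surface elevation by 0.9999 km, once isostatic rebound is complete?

5.98 km

Net drop Δ = e − u = e − e ρ_c/ρ_m = e (ρ_m − ρ_c)/ρ_m.
e = Δ ρ_m/(ρ_m − ρ_c) = 0.9999 km × 3.35/0.56 = 5.98 km.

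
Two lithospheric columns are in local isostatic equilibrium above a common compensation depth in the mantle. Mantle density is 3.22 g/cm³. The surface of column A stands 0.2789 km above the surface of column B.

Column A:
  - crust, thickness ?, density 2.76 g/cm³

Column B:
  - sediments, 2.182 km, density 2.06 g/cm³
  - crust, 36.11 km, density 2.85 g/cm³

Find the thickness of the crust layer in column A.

Take the compensation level at the base of the deeper column (depth z_c below the surface of column A) and equate Σ ρ_i t_i down to z_c; mantle fills any gap and the z_c terms cancel.
Column A: x×2.76 + (z_c − 0 − x)×3.22
Column B: 0.2789×0 + 2.182×2.06 + 36.11×2.85 + (z_c − 0.2789 − 38.292)×3.22
The z_c×3.22 term appears on both sides and cancels. Collect the known terms of each column as K = Σ(ρt)_known − 3.22 × (depth of known layers): K_A = 0 − 3.22×0 = 0; K_B = 107.40842 − 3.22×(0.2789 + 38.292) = −16.789878.
Balance: K_A − x×(3.22 − 2.76) = K_B, so x = (K_A − K_B)/(3.22 − 2.76) = 16.7899/0.46 = 36.5 km.

36.5 km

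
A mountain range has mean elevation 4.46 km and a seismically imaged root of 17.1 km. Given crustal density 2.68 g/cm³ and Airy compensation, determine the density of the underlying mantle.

3.38 g/cm³

Airy balance: ρ_c h = (ρ_m − ρ_c) r → ρ_m = ρ_c (1 + h/r).
ρ_m = 2.68 × (1 + 4.46 km/17.1 km) = 3.38 g/cm³.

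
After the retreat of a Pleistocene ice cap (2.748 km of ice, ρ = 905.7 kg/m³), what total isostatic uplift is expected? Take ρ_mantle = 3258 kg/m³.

Removing the load lets mantle flow back in; uplift u satisfies ρ_ice t = ρ_m u.
u = t ρ_ice/ρ_m = 2.748 km × 905.7/3258 = 0.764 km.

0.764 km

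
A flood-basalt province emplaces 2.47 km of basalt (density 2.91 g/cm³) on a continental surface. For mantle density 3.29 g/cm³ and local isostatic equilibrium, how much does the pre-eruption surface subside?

Subaerial loading: s = t ρ_load / ρ_m.
s = 2.47 km × 2.91/3.29 = 2.18 km.

2.18 km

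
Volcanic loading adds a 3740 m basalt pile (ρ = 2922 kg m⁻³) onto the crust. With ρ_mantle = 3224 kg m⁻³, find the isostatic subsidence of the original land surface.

3390 m

Subaerial loading: s = t ρ_load / ρ_m.
s = 3740 m × 2922/3224 = 3390 m.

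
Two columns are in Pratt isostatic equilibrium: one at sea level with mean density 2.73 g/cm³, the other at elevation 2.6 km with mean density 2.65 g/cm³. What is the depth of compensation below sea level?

ρ_ref D = ρ (D + h) → D (ρ_ref − ρ) = ρ h.
D = ρ h/(ρ_ref − ρ) = 2.65 × 2.6 km/(2.73 − 2.65) = 86.1 km.

86.1 km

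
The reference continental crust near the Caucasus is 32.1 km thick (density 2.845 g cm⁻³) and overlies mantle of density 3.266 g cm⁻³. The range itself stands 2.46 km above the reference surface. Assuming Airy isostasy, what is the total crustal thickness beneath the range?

51.2 km

Root depth r = h ρ_c / (ρ_m − ρ_c) = 2.46 km × 2.845 / 0.421 = 16.62 km.
Total thickness = T + h + r = 32.1 km + 2.46 km + 16.62 km = 51.2 km.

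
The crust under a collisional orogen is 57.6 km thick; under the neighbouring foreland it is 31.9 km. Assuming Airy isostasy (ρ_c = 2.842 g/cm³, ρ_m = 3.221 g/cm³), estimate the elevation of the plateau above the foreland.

3.02 km

Excess crust Δ = 57.6 km − 31.9 km = 25.7 km, split between elevation h and root r with h + r = Δ.
Airy balance ρ_c h = (ρ_m − ρ_c) r gives r = h ρ_c/(ρ_m − ρ_c), so h (1 + ρ_c/(ρ_m − ρ_c)) = Δ, i.e. h = Δ (ρ_m − ρ_c)/ρ_m.
h = 25.7 km × 0.379/3.221 = 3.02 km.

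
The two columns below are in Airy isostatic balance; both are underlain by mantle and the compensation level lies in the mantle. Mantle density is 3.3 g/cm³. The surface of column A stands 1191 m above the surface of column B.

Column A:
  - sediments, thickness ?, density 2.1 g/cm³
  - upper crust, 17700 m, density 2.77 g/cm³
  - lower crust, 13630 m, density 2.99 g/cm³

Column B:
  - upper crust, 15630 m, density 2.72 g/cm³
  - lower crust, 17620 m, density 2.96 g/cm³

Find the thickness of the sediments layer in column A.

Take the compensation level at the base of the deeper column (depth z_c below the surface of column A) and equate Σ ρ_i t_i down to z_c; mantle fills any gap and the z_c terms cancel.
Column A: x×2.1 + 17700×2.77 + 13630×2.99 + (z_c − 31330 − x)×3.3
Column B: 1191×0 + 15630×2.72 + 17620×2.96 + (z_c − 1191 − 33250)×3.3
The z_c×3.3 term appears on both sides and cancels. Collect the known terms of each column as K = Σ(ρt)_known − 3.3 × (depth of known layers): K_A = 89782.7 − 3.3×31330 = −13606.3; K_B = 94668.8 − 3.3×(1191 + 33250) = −18986.5.
Balance: K_A − x×(3.3 − 2.1) = K_B, so x = (K_A − K_B)/(3.3 − 2.1) = 5380.2/1.2 = 4480 m.

4480 m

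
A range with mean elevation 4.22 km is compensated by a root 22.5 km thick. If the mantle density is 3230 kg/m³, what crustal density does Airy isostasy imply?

ρ_c h = (ρ_m − ρ_c) r → ρ_c (h + r) = ρ_m r → ρ_c = ρ_m r / (h + r).
ρ_c = 3230 × 22.5 km / (4.22 km + 22.5 km) = 2720 kg/m³.

2720 kg/m³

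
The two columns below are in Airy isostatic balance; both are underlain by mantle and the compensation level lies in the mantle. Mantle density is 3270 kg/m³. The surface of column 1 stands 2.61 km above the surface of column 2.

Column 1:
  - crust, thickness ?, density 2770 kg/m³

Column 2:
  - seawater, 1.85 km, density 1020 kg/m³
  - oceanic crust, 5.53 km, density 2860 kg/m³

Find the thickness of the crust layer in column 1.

Take the compensation level at the base of the deeper column (depth z_c below the surface of column 1) and equate Σ ρ_i t_i down to z_c; mantle fills any gap and the z_c terms cancel.
Column 1: x×2770 + (z_c − 0 − x)×3270
Column 2: 2.61×0 + 1.85×1020 + 5.53×2860 + (z_c − 2.61 − 7.38)×3270
The z_c×3270 term appears on both sides and cancels. Collect the known terms of each column as K = Σ(ρt)_known − 3270 × (depth of known layers): K_1 = 0 − 3270×0 = 0; K_2 = 17702.8 − 3270×(2.61 + 7.38) = −14964.5.
Balance: K_1 − x×(3270 − 2770) = K_2, so x = (K_1 − K_2)/(3270 − 2770) = 14964.5/500 = 29.9 km.

29.9 km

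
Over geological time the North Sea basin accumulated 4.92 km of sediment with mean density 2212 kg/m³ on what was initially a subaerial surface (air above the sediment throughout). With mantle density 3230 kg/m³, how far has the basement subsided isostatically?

Subaerial load: s = t ρ_sed / ρ_m = 4.92 km × 2212/3230 = 3.37 km.

3.37 km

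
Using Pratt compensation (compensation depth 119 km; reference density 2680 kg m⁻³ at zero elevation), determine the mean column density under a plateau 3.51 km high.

Pratt balance: ρ_ref D = ρ (D + h).
ρ = ρ_ref D/(D + h) = 2680 × 119 km/(119 km + 3.51 km) = 2600 kg m⁻³.

2600 kg m⁻³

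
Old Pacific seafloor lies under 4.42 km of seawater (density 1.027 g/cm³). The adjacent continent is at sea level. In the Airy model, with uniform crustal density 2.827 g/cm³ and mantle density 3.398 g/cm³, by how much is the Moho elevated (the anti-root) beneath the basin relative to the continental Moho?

13.9 km

Equating mass per unit area of the two columns: replacing crust with seawater at the top is compensated by replacing crust with mantle at the base: d (ρ_c − ρ_w) = a (ρ_m − ρ_c).
a = d (ρ_c − ρ_w)/(ρ_m − ρ_c) = 4.42 km × 1.8/0.571 = 13.9 km.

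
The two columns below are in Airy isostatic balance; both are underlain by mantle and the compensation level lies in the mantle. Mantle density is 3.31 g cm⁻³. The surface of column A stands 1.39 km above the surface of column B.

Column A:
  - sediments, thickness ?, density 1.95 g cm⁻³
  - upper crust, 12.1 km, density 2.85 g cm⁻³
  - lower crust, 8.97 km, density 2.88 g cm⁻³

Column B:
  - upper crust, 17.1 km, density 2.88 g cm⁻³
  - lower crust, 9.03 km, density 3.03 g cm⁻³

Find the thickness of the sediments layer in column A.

Take the compensation level at the base of the deeper column (depth z_c below the surface of column A) and equate Σ ρ_i t_i down to z_c; mantle fills any gap and the z_c terms cancel.
Column A: x×1.95 + 12.1×2.85 + 8.97×2.88 + (z_c − 21.07 − x)×3.31
Column B: 1.39×0 + 17.1×2.88 + 9.03×3.03 + (z_c − 1.39 − 26.13)×3.31
The z_c×3.31 term appears on both sides and cancels. Collect the known terms of each column as K = Σ(ρt)_known − 3.31 × (depth of known layers): K_A = 60.3186 − 3.31×21.07 = −9.4231; K_B = 76.6089 − 3.31×(1.39 + 26.13) = −14.4823.
Balance: K_A − x×(3.31 − 1.95) = K_B, so x = (K_A − K_B)/(3.31 − 1.95) = 5.0592/1.36 = 3.72 km.

3.72 km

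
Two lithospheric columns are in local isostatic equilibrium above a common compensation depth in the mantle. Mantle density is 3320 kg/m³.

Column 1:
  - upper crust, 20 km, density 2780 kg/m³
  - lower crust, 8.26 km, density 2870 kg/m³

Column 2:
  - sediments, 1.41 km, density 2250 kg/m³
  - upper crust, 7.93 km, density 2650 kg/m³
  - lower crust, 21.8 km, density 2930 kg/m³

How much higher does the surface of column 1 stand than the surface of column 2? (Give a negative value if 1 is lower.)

−0.243 km

For any compensation level in the mantle, the mantle terms cancel and isostasy reduces to e = (Σt_1 − Σt_2) − (Σ(ρt)_1 − Σ(ρt)_2) / ρ_m.
Σt_1 = 28.26 km; Σt_2 = 31.14 km; Σ(ρt)_1 = 79306.2; Σ(ρt)_2 = 88061 (in km·kg/m³).
e = (28.26 − 31.14) − (79306.2 − 88061) / 3320 = −0.243 km.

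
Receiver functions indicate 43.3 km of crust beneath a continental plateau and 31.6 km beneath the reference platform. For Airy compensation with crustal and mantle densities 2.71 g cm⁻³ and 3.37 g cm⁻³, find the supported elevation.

2.29 km

Excess crust Δ = 43.3 km − 31.6 km = 11.7 km, split between elevation h and root r with h + r = Δ.
Airy balance ρ_c h = (ρ_m − ρ_c) r gives r = h ρ_c/(ρ_m − ρ_c), so h (1 + ρ_c/(ρ_m − ρ_c)) = Δ, i.e. h = Δ (ρ_m − ρ_c)/ρ_m.
h = 11.7 km × 0.66/3.37 = 2.29 km.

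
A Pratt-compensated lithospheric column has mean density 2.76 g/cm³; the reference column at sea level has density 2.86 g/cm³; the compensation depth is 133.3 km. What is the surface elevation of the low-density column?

ρ_ref D = ρ (D + h) → h = D (ρ_ref − ρ)/ρ.
h = 133.3 km × (2.86 − 2.76)/2.76 = 4.83 km.

4.83 km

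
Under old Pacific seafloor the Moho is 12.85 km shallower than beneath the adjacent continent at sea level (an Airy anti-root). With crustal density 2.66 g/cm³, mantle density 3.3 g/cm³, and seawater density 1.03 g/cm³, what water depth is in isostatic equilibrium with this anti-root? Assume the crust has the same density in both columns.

5.05 km

Replacing a thickness d of crust by seawater at the top must be balanced by replacing crust with mantle at the base: d (ρ_c − ρ_w) = a (ρ_m − ρ_c).
d = a (ρ_m − ρ_c)/(ρ_c − ρ_w) = 12.85 km × 0.64/1.63 = 5.05 km.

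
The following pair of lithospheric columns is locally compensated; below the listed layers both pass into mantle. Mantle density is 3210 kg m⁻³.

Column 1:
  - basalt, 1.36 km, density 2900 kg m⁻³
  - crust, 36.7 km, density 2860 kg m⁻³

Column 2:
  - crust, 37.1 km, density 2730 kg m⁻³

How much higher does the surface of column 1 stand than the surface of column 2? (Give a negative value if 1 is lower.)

−1.41 km

For any compensation level in the mantle, the mantle terms cancel and isostasy reduces to e = (Σt_1 − Σt_2) − (Σ(ρt)_1 − Σ(ρt)_2) / ρ_m.
Σt_1 = 38.06 km; Σt_2 = 37.1 km; Σ(ρt)_1 = 108906; Σ(ρt)_2 = 101283 (in km·kg m⁻³).
e = (38.06 − 37.1) − (108906 − 101283) / 3210 = −1.41 km.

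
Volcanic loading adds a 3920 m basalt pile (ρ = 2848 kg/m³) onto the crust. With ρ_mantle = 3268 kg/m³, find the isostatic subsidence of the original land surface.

Subaerial loading: s = t ρ_load / ρ_m.
s = 3920 m × 2848/3268 = 3420 m.

3420 m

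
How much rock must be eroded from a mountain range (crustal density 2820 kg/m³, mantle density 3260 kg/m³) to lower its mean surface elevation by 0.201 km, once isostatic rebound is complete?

Net drop Δ = e − u = e − e ρ_c/ρ_m = e (ρ_m − ρ_c)/ρ_m.
e = Δ ρ_m/(ρ_m − ρ_c) = 0.201 km × 3260/440 = 1.49 km.

1.49 km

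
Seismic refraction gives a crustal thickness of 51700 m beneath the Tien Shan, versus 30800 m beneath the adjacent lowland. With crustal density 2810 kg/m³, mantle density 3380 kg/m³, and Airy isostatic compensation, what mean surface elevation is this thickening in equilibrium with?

Excess crust Δ = 51700 m − 30800 m = 20900 m, split between elevation h and root r with h + r = Δ.
Airy balance ρ_c h = (ρ_m − ρ_c) r gives r = h ρ_c/(ρ_m − ρ_c), so h (1 + ρ_c/(ρ_m − ρ_c)) = Δ, i.e. h = Δ (ρ_m − ρ_c)/ρ_m.
h = 20900 m × 570/3380 = 3520 m.

3520 m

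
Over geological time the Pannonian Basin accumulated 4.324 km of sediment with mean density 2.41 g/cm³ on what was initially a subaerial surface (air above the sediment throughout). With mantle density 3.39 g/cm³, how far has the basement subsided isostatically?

3.07 km

Subaerial load: s = t ρ_sed / ρ_m = 4.324 km × 2.41/3.39 = 3.07 km.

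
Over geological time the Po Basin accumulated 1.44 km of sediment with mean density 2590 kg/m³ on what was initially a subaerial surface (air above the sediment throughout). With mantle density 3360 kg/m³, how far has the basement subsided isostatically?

1.11 km

Subaerial load: s = t ρ_sed / ρ_m = 1.44 km × 2590/3360 = 1.11 km.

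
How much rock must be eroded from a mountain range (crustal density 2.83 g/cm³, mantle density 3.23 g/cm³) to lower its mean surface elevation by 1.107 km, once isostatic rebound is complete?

Net drop Δ = e − u = e − e ρ_c/ρ_m = e (ρ_m − ρ_c)/ρ_m.
e = Δ ρ_m/(ρ_m − ρ_c) = 1.107 km × 3.23/0.4 = 8.94 km.

8.94 km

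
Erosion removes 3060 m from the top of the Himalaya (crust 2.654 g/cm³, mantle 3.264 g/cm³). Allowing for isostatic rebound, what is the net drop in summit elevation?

572 m

Rebound u = e ρ_c/ρ_m = 3060 m × 2.654/3.264 = 2488 m.
Net surface drop = e − u = 3060 m − 2488 m = e (ρ_m − ρ_c)/ρ_m = 572 m.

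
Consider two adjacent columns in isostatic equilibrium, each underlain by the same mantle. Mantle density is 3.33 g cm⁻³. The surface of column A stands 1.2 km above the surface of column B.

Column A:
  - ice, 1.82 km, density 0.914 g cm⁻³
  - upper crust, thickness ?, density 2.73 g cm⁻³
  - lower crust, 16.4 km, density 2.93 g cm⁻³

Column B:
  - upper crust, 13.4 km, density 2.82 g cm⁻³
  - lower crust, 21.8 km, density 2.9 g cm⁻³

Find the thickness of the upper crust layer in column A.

15.4 km

Take the compensation level at the base of the deeper column (depth z_c below the surface of column A) and equate Σ ρ_i t_i down to z_c; mantle fills any gap and the z_c terms cancel.
Column A: 1.82×0.914 + x×2.73 + 16.4×2.93 + (z_c − 18.22 − x)×3.33
Column B: 1.2×0 + 13.4×2.82 + 21.8×2.9 + (z_c − 1.2 − 35.2)×3.33
The z_c×3.33 term appears on both sides and cancels. Collect the known terms of each column as K = Σ(ρt)_known − 3.33 × (depth of known layers): K_A = 49.71548 − 3.33×18.22 = −10.95712; K_B = 101.008 − 3.33×(1.2 + 35.2) = −20.204.
Balance: K_A − x×(3.33 − 2.73) = K_B, so x = (K_A − K_B)/(3.33 − 2.73) = 9.24688/0.6 = 15.4 km.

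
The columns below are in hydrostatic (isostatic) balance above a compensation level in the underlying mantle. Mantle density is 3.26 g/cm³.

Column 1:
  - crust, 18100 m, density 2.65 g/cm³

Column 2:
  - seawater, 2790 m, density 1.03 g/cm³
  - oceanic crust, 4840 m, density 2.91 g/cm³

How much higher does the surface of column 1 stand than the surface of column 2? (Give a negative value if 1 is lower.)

959 m

For any compensation level in the mantle, the mantle terms cancel and isostasy reduces to e = (Σt_1 − Σt_2) − (Σ(ρt)_1 − Σ(ρt)_2) / ρ_m.
Σt_1 = 18100 m; Σt_2 = 7630 m; Σ(ρt)_1 = 47965; Σ(ρt)_2 = 16958.1 (in m·g/cm³).
e = (18100 − 7630) − (47965 − 16958.1) / 3.26 = 959 m.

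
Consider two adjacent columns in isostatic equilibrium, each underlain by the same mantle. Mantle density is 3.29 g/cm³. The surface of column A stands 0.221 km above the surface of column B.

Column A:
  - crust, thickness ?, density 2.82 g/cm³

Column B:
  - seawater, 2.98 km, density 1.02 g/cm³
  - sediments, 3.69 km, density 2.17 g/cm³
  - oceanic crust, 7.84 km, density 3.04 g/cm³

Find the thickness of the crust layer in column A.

Take the compensation level at the base of the deeper column (depth z_c below the surface of column A) and equate Σ ρ_i t_i down to z_c; mantle fills any gap and the z_c terms cancel.
Column A: x×2.82 + (z_c − 0 − x)×3.29
Column B: 0.221×0 + 2.98×1.02 + 3.69×2.17 + 7.84×3.04 + (z_c − 0.221 − 14.51)×3.29
The z_c×3.29 term appears on both sides and cancels. Collect the known terms of each column as K = Σ(ρt)_known − 3.29 × (depth of known layers): K_A = 0 − 3.29×0 = 0; K_B = 34.8805 − 3.29×(0.221 + 14.51) = −13.58449.
Balance: K_A − x×(3.29 − 2.82) = K_B, so x = (K_A − K_B)/(3.29 − 2.82) = 13.5845/0.47 = 28.9 km.

28.9 km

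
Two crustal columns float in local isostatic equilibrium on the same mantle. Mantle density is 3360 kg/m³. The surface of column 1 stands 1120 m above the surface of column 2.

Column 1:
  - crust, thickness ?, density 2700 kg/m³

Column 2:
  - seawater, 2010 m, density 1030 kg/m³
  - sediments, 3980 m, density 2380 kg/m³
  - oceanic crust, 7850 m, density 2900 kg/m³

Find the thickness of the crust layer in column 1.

Take the compensation level at the base of the deeper column (depth z_c below the surface of column 1) and equate Σ ρ_i t_i down to z_c; mantle fills any gap and the z_c terms cancel.
Column 1: x×2700 + (z_c − 0 − x)×3360
Column 2: 1120×0 + 2010×1030 + 3980×2380 + 7850×2900 + (z_c − 1120 − 13840)×3360
The z_c×3360 term appears on both sides and cancels. Collect the known terms of each column as K = Σ(ρt)_known − 3360 × (depth of known layers): K_1 = 0 − 3360×0 = 0; K_2 = 34307700 − 3360×(1120 + 13840) = −15957900.
Balance: K_1 − x×(3360 − 2700) = K_2, so x = (K_1 − K_2)/(3360 − 2700) = 15957900/660 = 24200 m.

24200 m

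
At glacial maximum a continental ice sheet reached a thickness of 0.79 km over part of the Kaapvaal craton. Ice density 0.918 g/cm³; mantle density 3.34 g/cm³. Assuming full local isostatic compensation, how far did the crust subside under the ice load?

0.217 km

Equating mass per unit area of the two columns: the ice load ρ_ice t is balanced by mantle displaced below, ρ_m s.
s = t ρ_ice / ρ_m = 0.79 km × 0.918/3.34 = 0.217 km.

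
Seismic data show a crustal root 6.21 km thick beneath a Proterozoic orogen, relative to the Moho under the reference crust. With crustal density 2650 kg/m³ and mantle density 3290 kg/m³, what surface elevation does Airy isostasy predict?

Equating mass per unit area of the two columns: ρ_c h = (ρ_m − ρ_c) r.
h = r (ρ_m − ρ_c) / ρ_c = 6.21 km × (3290 − 2650) / 2650 = 1.5 km.

1.5 km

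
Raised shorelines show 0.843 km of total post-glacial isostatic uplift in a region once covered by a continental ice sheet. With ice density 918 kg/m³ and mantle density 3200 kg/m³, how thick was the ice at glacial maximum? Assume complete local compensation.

u = t ρ_ice/ρ_m → t = u ρ_m/ρ_ice = 0.843 km × 3200/918 = 2.94 km.

2.94 km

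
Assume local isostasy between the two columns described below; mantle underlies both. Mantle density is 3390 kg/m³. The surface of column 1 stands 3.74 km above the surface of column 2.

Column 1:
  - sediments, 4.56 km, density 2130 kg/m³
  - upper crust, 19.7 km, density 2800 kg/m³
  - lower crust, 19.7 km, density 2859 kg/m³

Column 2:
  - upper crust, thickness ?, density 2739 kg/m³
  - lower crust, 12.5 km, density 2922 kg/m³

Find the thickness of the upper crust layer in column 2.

Take the compensation level at the base of the deeper column (depth z_c below the surface of column 1) and equate Σ ρ_i t_i down to z_c; mantle fills any gap and the z_c terms cancel.
Column 1: 4.56×2130 + 19.7×2800 + 19.7×2859 + (z_c − 43.96)×3390
Column 2: 3.74×0 + x×2739 + 12.5×2922 + (z_c − 3.74 − 12.5 − x)×3390
The z_c×3390 term appears on both sides and cancels. Collect the known terms of each column as K = Σ(ρt)_known − 3390 × (depth of known layers): K_1 = 121195.1 − 3390×43.96 = −27829.3; K_2 = 36525 − 3390×(3.74 + 12.5) = −18528.6.
Balance: K_1 = K_2 − x×(3390 − 2739), so x = (K_2 − K_1)/(3390 − 2739) = 9300.7/651 = 14.3 km.

14.3 km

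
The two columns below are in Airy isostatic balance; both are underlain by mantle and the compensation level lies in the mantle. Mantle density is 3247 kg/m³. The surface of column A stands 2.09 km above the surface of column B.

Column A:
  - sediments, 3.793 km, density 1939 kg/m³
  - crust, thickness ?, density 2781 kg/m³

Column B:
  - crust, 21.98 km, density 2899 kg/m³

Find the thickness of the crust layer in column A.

Take the compensation level at the base of the deeper column (depth z_c below the surface of column A) and equate Σ ρ_i t_i down to z_c; mantle fills any gap and the z_c terms cancel.
Column A: 3.793×1939 + x×2781 + (z_c − 3.793 − x)×3247
Column B: 2.09×0 + 21.98×2899 + (z_c − 2.09 − 21.98)×3247
The z_c×3247 term appears on both sides and cancels. Collect the known terms of each column as K = Σ(ρt)_known − 3247 × (depth of known layers): K_A = 7354.627 − 3247×3.793 = −4961.244; K_B = 63720.02 − 3247×(2.09 + 21.98) = −14435.27.
Balance: K_A − x×(3247 − 2781) = K_B, so x = (K_A − K_B)/(3247 − 2781) = 9474.03/466 = 20.3 km.

20.3 km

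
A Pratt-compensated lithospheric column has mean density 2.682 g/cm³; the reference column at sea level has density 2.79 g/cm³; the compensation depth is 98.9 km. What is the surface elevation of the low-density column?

ρ_ref D = ρ (D + h) → h = D (ρ_ref − ρ)/ρ.
h = 98.9 km × (2.79 − 2.682)/2.682 = 3.98 km.

3.98 km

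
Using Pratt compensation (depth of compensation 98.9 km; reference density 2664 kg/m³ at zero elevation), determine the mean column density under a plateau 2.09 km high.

Pratt balance: ρ_ref D = ρ (D + h).
ρ = ρ_ref D/(D + h) = 2664 × 98.9 km/(98.9 km + 2.09 km) = 2610 kg/m³.

2610 kg/m³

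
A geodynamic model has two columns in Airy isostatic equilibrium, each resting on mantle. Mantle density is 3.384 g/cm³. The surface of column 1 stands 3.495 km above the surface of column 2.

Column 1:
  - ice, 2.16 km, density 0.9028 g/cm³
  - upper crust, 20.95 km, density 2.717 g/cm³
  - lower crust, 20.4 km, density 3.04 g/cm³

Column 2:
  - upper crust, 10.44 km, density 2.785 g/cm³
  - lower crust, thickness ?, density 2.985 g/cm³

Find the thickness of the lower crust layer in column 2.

Take the compensation level at the base of the deeper column (depth z_c below the surface of column 1) and equate Σ ρ_i t_i down to z_c; mantle fills any gap and the z_c terms cancel.
Column 1: 2.16×0.9028 + 20.95×2.717 + 20.4×3.04 + (z_c − 43.51)×3.384
Column 2: 3.495×0 + 10.44×2.785 + x×2.985 + (z_c − 3.495 − 10.44 − x)×3.384
The z_c×3.384 term appears on both sides and cancels. Collect the known terms of each column as K = Σ(ρt)_known − 3.384 × (depth of known layers): K_1 = 120.887198 − 3.384×43.51 = −26.350642; K_2 = 29.0754 − 3.384×(3.495 + 10.44) = −18.08064.
Balance: K_1 = K_2 − x×(3.384 − 2.985), so x = (K_2 − K_1)/(3.384 − 2.985) = 8.27/0.399 = 20.7 km.

20.7 km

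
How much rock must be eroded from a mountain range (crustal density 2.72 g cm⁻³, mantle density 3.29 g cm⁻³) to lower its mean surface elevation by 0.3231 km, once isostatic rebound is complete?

1.86 km

Net drop Δ = e − u = e − e ρ_c/ρ_m = e (ρ_m − ρ_c)/ρ_m.
e = Δ ρ_m/(ρ_m − ρ_c) = 0.3231 km × 3.29/0.57 = 1.86 km.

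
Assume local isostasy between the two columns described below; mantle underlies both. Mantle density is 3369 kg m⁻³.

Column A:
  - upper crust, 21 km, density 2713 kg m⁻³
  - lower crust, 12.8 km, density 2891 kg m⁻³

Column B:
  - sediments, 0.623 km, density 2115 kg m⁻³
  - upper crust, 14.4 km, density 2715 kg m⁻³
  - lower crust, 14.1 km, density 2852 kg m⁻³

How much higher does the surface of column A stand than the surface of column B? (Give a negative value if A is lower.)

For any compensation level in the mantle, the mantle terms cancel and isostasy reduces to e = (Σt_A − Σt_B) − (Σ(ρt)_A − Σ(ρt)_B) / ρ_m.
Σt_A = 33.8 km; Σt_B = 29.123 km; Σ(ρt)_A = 93977.8; Σ(ρt)_B = 80626.845 (in km·kg m⁻³).
e = (33.8 − 29.123) − (93977.8 − 80626.845) / 3369 = 0.714 km.

0.714 km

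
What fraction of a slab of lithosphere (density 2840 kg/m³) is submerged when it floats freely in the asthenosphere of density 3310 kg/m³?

Submerged fraction = ρ_obj/ρ_fluid = 2840/3310 = 0.858.

0.858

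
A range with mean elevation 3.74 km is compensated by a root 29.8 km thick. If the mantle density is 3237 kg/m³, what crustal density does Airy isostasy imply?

ρ_c h = (ρ_m − ρ_c) r → ρ_c (h + r) = ρ_m r → ρ_c = ρ_m r / (h + r).
ρ_c = 3237 × 29.8 km / (3.74 km + 29.8 km) = 2880 kg/m³.

2880 kg/m³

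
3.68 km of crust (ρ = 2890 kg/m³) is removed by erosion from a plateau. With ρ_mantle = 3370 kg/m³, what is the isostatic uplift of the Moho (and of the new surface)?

Unloading: uplift u = e ρ_c/ρ_m = 3.68 km × 2890/3370 = 3.16 km.

3.16 km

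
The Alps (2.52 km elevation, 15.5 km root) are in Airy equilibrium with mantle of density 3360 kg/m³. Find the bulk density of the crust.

2890 kg/m³

ρ_c h = (ρ_m − ρ_c) r → ρ_c (h + r) = ρ_m r → ρ_c = ρ_m r / (h + r).
ρ_c = 3360 × 15.5 km / (2.52 km + 15.5 km) = 2890 kg/m³.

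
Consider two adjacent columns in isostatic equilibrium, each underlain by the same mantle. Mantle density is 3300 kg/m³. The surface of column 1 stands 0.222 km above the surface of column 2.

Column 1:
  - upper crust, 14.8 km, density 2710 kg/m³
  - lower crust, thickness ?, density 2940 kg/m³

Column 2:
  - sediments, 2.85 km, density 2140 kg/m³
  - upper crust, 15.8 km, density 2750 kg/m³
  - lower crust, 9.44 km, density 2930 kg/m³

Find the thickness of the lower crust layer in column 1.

Take the compensation level at the base of the deeper column (depth z_c below the surface of column 1) and equate Σ ρ_i t_i down to z_c; mantle fills any gap and the z_c terms cancel.
Column 1: 14.8×2710 + x×2940 + (z_c − 14.8 − x)×3300
Column 2: 0.222×0 + 2.85×2140 + 15.8×2750 + 9.44×2930 + (z_c − 0.222 − 28.09)×3300
The z_c×3300 term appears on both sides and cancels. Collect the known terms of each column as K = Σ(ρt)_known − 3300 × (depth of known layers): K_1 = 40108 − 3300×14.8 = −8732; K_2 = 77208.2 − 3300×(0.222 + 28.09) = −16221.4.
Balance: K_1 − x×(3300 − 2940) = K_2, so x = (K_1 − K_2)/(3300 − 2940) = 7489.4/360 = 20.8 km.

20.8 km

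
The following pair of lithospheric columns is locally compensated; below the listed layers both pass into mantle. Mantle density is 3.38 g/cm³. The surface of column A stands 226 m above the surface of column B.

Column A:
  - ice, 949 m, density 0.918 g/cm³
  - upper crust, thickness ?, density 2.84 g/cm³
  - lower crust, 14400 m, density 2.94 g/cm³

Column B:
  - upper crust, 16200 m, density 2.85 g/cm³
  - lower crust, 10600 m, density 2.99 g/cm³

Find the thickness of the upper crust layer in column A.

Take the compensation level at the base of the deeper column (depth z_c below the surface of column A) and equate Σ ρ_i t_i down to z_c; mantle fills any gap and the z_c terms cancel.
Column A: 949×0.918 + x×2.84 + 14400×2.94 + (z_c − 15349 − x)×3.38
Column B: 226×0 + 16200×2.85 + 10600×2.99 + (z_c − 226 − 26800)×3.38
The z_c×3.38 term appears on both sides and cancels. Collect the known terms of each column as K = Σ(ρt)_known − 3.38 × (depth of known layers): K_A = 43207.182 − 3.38×15349 = −8672.438; K_B = 77864 − 3.38×(226 + 26800) = −13483.88.
Balance: K_A − x×(3.38 − 2.84) = K_B, so x = (K_A − K_B)/(3.38 − 2.84) = 4811.44/0.54 = 8910 m.

8910 m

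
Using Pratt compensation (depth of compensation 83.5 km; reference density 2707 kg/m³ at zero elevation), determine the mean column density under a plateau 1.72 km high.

Pratt balance: ρ_ref D = ρ (D + h).
ρ = ρ_ref D/(D + h) = 2707 × 83.5 km/(83.5 km + 1.72 km) = 2650 kg/m³.

2650 kg/m³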